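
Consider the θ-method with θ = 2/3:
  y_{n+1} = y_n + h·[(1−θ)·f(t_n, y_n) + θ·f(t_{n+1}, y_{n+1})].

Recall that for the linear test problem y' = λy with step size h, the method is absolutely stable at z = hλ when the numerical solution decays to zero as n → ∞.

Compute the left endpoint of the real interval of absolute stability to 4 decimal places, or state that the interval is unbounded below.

Test eqn y'=λy, z=hλ:
  y_{n+1} = y_n + z·[1/3·y_n + 2/3·y_{n+1}] ⇒ (1 − 2/3z)y_{n+1} = (1 + 1/3z)y_n
  R(z) = (1 + 1/3z)/(1 − 2/3z).

Find x<0 with |R(x)|<1.
x=-0.31: |R|=0.7431
x=-2: |R|=0.1429
x=-10: |R|=0.3043
x=-100: |R|=0.4778
θ=2/3≥1/2 ⇒ |1+1/3x|<|1−2/3x| ∀x<0 ⇒ unbounded interval.

unbounded; (−∞, 0).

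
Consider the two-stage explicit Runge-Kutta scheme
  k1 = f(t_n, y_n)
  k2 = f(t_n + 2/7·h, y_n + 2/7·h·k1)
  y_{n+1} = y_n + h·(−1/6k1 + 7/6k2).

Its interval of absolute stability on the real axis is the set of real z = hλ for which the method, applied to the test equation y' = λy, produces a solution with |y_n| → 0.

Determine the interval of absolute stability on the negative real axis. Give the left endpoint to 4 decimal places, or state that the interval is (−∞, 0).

With y'=λy (z=hλ):
  k1=λy_n ⇒ h·k1=z·y_n;  k2=λ(1+2/7z)y_n ⇒ h·k2=z(1+2/7z)y_n
  y_{n+1}/y_n = 1 − 1/6z + 7/6z(1+2/7z) = 1 + z + 1/3z²
  so R(z) = 1 + z + 1/3z².

Need |R(x)|<1, x<0.
x=-0.69: |R|=0.4687
R=1: x+1/3x²=0 ⇒ x=−3=-3.0000; min R=1−1/(4·1/3)=0.2500>−1
Confirm numerically:
  x=-2.587: |R|=0.64386 <1
  x=-2.472: |R|=0.56493 <1
  x=-2.101: |R|=0.37040 <1
  x=-1.413: |R|=0.25252 <1
  x=-3.198: |R|=1.21107 >1
  x=-3.164: |R|=1.17297 >1
So |R|<1 on (-3.0000, 0).

z∈(-3.0000,0).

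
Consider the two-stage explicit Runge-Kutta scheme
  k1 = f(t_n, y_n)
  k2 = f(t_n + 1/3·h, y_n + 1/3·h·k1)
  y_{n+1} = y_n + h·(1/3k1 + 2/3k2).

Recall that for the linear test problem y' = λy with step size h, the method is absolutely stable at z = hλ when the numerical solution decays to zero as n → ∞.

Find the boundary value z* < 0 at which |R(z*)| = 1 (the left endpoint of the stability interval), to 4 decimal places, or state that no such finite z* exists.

On y'=λy, z=hλ:
  k1=λy_n ⇒ h·k1=z·y_n;  k2=λ(1+1/3z)y_n ⇒ h·k2=z(1+1/3z)y_n
  y_{n+1}/y_n = 1 + 1/3z + 2/3z(1+1/3z) = 1 + z + 2/9z²
  R(z) = 1 + z + 2/9z².

Need |R(x)|<1, x<0.
x=-1.69: |R|=0.0553
R=1: x+2/9x²=0 ⇒ x=−9/2=-4.5000; min R=1−1/(4·2/9)=-0.1250>−1
Confirm numerically:
  x=-3.134: |R|=0.04866 <1
  x=-3.053: |R|=0.01829 <1
  x=-2.828: |R|=0.05076 <1
  x=-4.637: |R|=1.14117 >1
  x=-4.588: |R|=1.08972 >1
Interval (-4.5000, 0).

z* = -4.5000.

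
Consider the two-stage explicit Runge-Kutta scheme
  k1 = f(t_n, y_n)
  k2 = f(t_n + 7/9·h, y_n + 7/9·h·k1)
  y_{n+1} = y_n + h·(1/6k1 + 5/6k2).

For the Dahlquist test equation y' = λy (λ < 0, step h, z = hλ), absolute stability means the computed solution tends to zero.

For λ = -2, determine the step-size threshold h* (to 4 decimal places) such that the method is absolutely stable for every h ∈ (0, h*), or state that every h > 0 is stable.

(-1.5429,0); λ=-2 ⇒ h* = (54/35)/2 = 0.7714.

On y'=λy, z=hλ:
  k1=λy_n ⇒ h·k1=z·y_n;  k2=λ(1+7/9z)y_n ⇒ h·k2=z(1+7/9z)y_n
  y_{n+1}/y_n = 1 + 1/6z + 5/6z(1+7/9z) = 1 + z + 35/54z²
  ⇒ R(z) = 1 + z + 35/54z².

Boundary: |R(x)|=1, x<0.
x=-1.1: |R|=0.6843
R=1: x+35/54x²=0 ⇒ x=−54/35=-1.5429; min R=1−1/(4·35/54)=0.6143>−1
Confirm numerically:
  x=-1.428: |R|=0.89369 <1
  x=-1.203: |R|=0.73501 <1
  x=-1.029: |R|=0.65729 <1
  x=-0.688: |R|=0.61880 <1
  x=-2.044: |R|=1.66392 >1
  x=-1.910: |R|=1.45451 >1
Interval (-1.5429, 0).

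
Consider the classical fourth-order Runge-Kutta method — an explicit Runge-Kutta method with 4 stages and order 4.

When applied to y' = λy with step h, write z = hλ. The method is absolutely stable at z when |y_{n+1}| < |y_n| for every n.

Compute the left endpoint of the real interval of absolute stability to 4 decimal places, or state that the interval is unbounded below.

Set f=λy, z=hλ:
  order 4, 4-stage ⇒ R(z)=1+z+z^2/2+z^3/6+z^4/24
  (e.g. R(-1.23)=0.31167, |R|=0.31167)

Find x<0 with |R(x)|<1.
x=-1.23: |R|=0.3117
|R(-1.79)|=0.2839 |R(-1.05)|=0.3590 |R(-0.68)|=0.5077
Bisect:
  x_lo=-3.3455 |R|=2.2297  x_hi=-0.2494 |R|=0.7793
  mid=-1.79745 |R|=0.28502 →hi
  mid=-2.57150 |R|=0.72269 →hi
  mid=-2.95852 |R|=1.29417 →lo
  mid=-2.76501 |R|=0.96985 →hi
  mid=-2.86177 |R|=1.12155 →lo
  mid=-2.81339 |R|=1.04319 →lo
  mid=-2.78920 |R|=1.00590 →lo
  mid=-2.77710 |R|=0.98772 →hi
  mid=-2.78315 |R|=0.99678 →hi
  ...
  [-2.78542,-2.78523] ⇒ x*=-2.7853
Stable set (-2.7853, 0).

left endpoint -2.7853.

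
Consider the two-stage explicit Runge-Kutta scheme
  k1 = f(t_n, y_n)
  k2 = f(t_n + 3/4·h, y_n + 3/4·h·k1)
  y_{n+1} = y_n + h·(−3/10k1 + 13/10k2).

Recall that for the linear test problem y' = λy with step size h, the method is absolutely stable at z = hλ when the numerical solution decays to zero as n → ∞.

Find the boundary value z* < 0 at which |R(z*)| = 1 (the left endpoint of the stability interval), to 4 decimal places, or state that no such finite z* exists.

z* = -1.0256.

Set f=λy, z=hλ:
  k1=λy_n ⇒ h·k1=z·y_n;  k2=λ(1+3/4z)y_n ⇒ h·k2=z(1+3/4z)y_n
  y_{n+1}/y_n = 1 − 3/10z + 13/10z(1+3/4z) = 1 + z + 39/40z²
  R(z) = 1 + z + 39/40z².

Boundary: |R(x)|=1, x<0.
x=-1.31: |R|=1.3632
R=1: x+39/40x²=0 ⇒ x=−40/39=-1.0256; min R=1−1/(4·39/40)=0.7436>−1
Confirm numerically:
  x=-0.930: |R|=0.91328 <1
  x=-0.868: |R|=0.86659 <1
  x=-0.706: |R|=0.77998 <1
  x=-0.692: |R|=0.77489 <1
  x=-1.586: |R|=1.86651 >1
  x=-1.240: |R|=1.25916 >1
  x=-1.074: |R|=1.05064 >1
So |R|<1 on (-1.0256, 0).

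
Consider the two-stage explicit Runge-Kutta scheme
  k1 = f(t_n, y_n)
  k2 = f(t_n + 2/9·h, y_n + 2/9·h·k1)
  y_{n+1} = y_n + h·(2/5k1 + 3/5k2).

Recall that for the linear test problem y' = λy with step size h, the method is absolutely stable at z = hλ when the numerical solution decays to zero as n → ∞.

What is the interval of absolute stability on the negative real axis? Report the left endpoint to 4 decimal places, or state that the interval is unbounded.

With y'=λy (z=hλ):
  k1=λy_n ⇒ h·k1=z·y_n;  k2=λ(1+2/9z)y_n ⇒ h·k2=z(1+2/9z)y_n
  y_{n+1}/y_n = 1 + 2/5z + 3/5z(1+2/9z) = 1 + z + 2/15z²
  Hence R(z) = 1 + z + 2/15z².

Boundary: |R(x)|=1, x<0.
x=-1.07: |R|=0.0827
R=1: x+2/15x²=0 ⇒ x=−15/2=-7.5000; min R=1−1/(4·2/15)=-0.8750>−1
Confirm numerically:
  x=-6.791: |R|=0.35802 <1
  x=-6.369: |R|=0.03955 <1
  x=-4.125: |R|=0.85625 <1
  x=-3.359: |R|=0.85462 <1
  x=-8.060: |R|=1.60181 >1
  x=-8.049: |R|=1.58919 >1
  x=-7.658: |R|=1.16133 >1
Interval (-7.5000, 0).

(-7.5000, 0).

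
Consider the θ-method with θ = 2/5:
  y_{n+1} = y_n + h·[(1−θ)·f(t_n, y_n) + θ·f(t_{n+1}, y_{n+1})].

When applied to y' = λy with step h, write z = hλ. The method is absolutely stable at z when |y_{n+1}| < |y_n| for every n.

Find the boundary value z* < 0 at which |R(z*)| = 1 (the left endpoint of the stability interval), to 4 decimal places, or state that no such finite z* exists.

z* = -10.0000.

Test eqn y'=λy, z=hλ:
  y_{n+1} = y_n + z·[3/5·y_n + 2/5·y_{n+1}] ⇒ (1 − 2/5z)y_{n+1} = (1 + 3/5z)y_n
  Hence R(z) = (1 + 3/5z)/(1 − 2/5z).

Boundary: |R(x)|=1, x<0.
x=-1.41: |R|=0.0985
R=−1: 1+3/5x = −1+2/5x ⇒ -1/5x=2 ⇒ x=2/(-1/5)=-10.0000
Confirm numerically:
  x=-7.313: |R|=0.86309 <1
  x=-6.887: |R|=0.83419 <1
  x=-6.354: |R|=0.79410 <1
  x=-5.821: |R|=0.74889 <1
  x=-10.525: |R|=1.02015 >1
  x=-10.067: |R|=1.00267 >1
Interval (-10.0000, 0).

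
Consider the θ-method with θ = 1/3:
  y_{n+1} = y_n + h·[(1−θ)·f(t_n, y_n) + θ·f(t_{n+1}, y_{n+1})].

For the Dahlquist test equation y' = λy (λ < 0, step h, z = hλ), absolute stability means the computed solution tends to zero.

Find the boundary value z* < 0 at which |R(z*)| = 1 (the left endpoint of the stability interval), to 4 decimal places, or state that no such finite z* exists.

With y'=λy (z=hλ):
  y_{n+1} = y_n + z·[2/3·y_n + 1/3·y_{n+1}] ⇒ (1 − 1/3z)y_{n+1} = (1 + 2/3z)y_n
  so R(z) = (1 + 2/3z)/(1 − 1/3z).

Solve |R(x)|<1 on ℝ⁻.
x=-1.56: |R|=0.0263
R=−1: 1+2/3x = −1+1/3x ⇒ -1/3x=2 ⇒ x=2/(-1/3)=-6.0000
Confirm numerically:
  x=-5.324: |R|=0.91879 <1
  x=-5.005: |R|=0.87570 <1
  x=-3.804: |R|=0.67725 <1
  x=-6.364: |R|=1.03887 >1
  x=-6.321: |R|=1.03444 >1
Interval (-6.0000, 0).

z* = -6.0000.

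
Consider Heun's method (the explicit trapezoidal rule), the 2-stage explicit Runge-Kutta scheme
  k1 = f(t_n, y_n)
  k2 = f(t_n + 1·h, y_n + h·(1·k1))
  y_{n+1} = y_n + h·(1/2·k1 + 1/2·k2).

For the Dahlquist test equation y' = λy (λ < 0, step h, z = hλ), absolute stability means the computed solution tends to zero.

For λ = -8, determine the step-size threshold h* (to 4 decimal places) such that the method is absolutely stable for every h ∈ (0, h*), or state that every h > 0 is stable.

(-2.0000,0); λ=-8 ⇒ h* = 0.2500.

With y'=λy (z=hλ):
  order 2, 2-stage ⇒ R(z)=1+z+z^2/2
  (e.g. R(-0.95)=0.50125, |R|=0.50125)

Need |R(x)|<1, x<0.
x=-0.95: |R|=0.5012
|R(-2.39)|=1.4661 |R(-1.53)|=0.6404 |R(-0.6)|=0.5800
Bisect:
  x_lo=-2.4119 |R|=1.4968  x_hi=-0.1889 |R|=0.8289
  mid=-1.30041 |R|=0.54512 →hi
  mid=-1.85617 |R|=0.86651 →hi
  mid=-2.13405 |R|=1.14303 →lo
  mid=-1.99511 |R|=0.99512 →hi
  mid=-2.06458 |R|=1.06666 →lo
  mid=-2.02984 |R|=1.03029 →lo
  mid=-2.01248 |R|=1.01255 →lo
  mid=-2.00379 |R|=1.00380 →lo
  mid=-1.99945 |R|=0.99945 →hi
  mid=-2.00162 |R|=1.00162 →lo
  ...
  [-2.00013,-1.99999] ⇒ x*=-2.0000
Stable set (-2.0000, 0).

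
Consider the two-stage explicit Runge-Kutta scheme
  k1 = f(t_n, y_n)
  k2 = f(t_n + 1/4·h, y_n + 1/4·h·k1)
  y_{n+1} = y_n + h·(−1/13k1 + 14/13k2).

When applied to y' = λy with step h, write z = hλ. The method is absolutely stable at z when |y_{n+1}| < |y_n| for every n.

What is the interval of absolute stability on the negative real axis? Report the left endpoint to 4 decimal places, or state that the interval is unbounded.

Set f=λy, z=hλ:
  k1=λy_n ⇒ h·k1=z·y_n;  k2=λ(1+1/4z)y_n ⇒ h·k2=z(1+1/4z)y_n
  y_{n+1}/y_n = 1 − 1/13z + 14/13z(1+1/4z) = 1 + z + 7/26z²
  Hence R(z) = 1 + z + 7/26z².

Solve |R(x)|<1 on ℝ⁻.
x=-1.03: |R|=0.2556
R=1: x+7/26x²=0 ⇒ x=−26/7=-3.7143; min R=1−1/(4·7/26)=0.0714>−1
Confirm numerically:
  x=-3.415: |R|=0.72483 <1
  x=-2.774: |R|=0.29775 <1
  x=-2.543: |R|=0.19807 <1
  x=-4.297: |R|=1.67413 >1
  x=-4.125: |R|=1.45613 >1
  x=-3.994: |R|=1.30078 >1
Stable set (-3.7143, 0).

z∈(-3.7143,0).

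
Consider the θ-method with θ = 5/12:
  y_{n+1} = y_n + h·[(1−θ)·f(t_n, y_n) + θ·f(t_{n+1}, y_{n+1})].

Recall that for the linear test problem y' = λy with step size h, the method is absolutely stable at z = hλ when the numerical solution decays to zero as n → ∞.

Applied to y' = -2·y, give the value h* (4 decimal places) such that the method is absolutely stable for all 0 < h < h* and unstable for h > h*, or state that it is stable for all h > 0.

On y'=λy, z=hλ:
  y_{n+1} = y_n + z·[7/12·y_n + 5/12·y_{n+1}] ⇒ (1 − 5/12z)y_{n+1} = (1 + 7/12z)y_n
  so R(z) = (1 + 7/12z)/(1 − 5/12z).

Find x<0 with |R(x)|<1.
x=-1.4: |R|=0.1158
R=−1: 1+7/12x = −1+5/12x ⇒ -1/6x=2 ⇒ x=2/(-1/6)=-12.0000
Confirm numerically:
  x=-8.520: |R|=0.87253 <1
  x=-7.982: |R|=0.84519 <1
  x=-5.023: |R|=0.62403 <1
  x=-12.454: |R|=1.01223 >1
  x=-12.341: |R|=1.00925 >1
So |R|<1 on (-12.0000, 0).

(-12.0000,0); λ=-2 ⇒ h* = (12)/2 = 6.0000.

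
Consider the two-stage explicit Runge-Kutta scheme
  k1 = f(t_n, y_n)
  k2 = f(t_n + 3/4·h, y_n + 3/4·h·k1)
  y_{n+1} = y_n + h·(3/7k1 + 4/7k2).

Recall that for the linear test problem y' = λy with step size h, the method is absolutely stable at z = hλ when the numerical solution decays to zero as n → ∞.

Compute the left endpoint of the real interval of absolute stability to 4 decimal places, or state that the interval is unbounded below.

z* = -2.3333.

On y'=λy, z=hλ:
  k1=λy_n ⇒ h·k1=z·y_n;  k2=λ(1+3/4z)y_n ⇒ h·k2=z(1+3/4z)y_n
  y_{n+1}/y_n = 1 + 3/7z + 4/7z(1+3/4z) = 1 + z + 3/7z²
  so R(z) = 1 + z + 3/7z².

Need |R(x)|<1, x<0.
x=-1.67: |R|=0.5252
R=1: x+3/7x²=0 ⇒ x=−7/3=-2.3333; min R=1−1/(4·3/7)=0.4167>−1
Confirm numerically:
  x=-2.086: |R|=0.77888 <1
  x=-1.904: |R|=0.64966 <1
  x=-1.767: |R|=0.57112 <1
  x=-1.445: |R|=0.44987 <1
  x=-2.889: |R|=1.68799 >1
  x=-2.454: |R|=1.12691 >1
Interval (-2.3333, 0).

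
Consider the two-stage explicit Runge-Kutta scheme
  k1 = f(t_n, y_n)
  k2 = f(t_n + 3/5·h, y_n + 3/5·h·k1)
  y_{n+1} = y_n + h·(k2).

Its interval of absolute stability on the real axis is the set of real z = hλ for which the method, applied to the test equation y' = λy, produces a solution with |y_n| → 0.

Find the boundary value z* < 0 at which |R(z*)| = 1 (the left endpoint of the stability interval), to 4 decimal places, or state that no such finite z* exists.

Set f=λy, z=hλ:
  k1=λy_n ⇒ h·k1=z·y_n;  k2=λ(1+3/5z)y_n ⇒ h·k2=z(1+3/5z)y_n
  y_{n+1}/y_n = 1 + z(1+3/5z) = 1 + z + 3/5z²
  so R(z) = 1 + z + 3/5z².

Need |R(x)|<1, x<0.
x=-1.33: |R|=0.7313
R=1: x+3/5x²=0 ⇒ x=−5/3=-1.6667; min R=1−1/(4·3/5)=0.5833>−1
Confirm numerically:
  x=-1.466: |R|=0.82349 <1
  x=-1.374: |R|=0.75873 <1
  x=-1.260: |R|=0.69256 <1
  x=-1.935: |R|=1.31154 >1
  x=-1.735: |R|=1.07113 >1
Interval (-1.6667, 0).

z* = -1.6667.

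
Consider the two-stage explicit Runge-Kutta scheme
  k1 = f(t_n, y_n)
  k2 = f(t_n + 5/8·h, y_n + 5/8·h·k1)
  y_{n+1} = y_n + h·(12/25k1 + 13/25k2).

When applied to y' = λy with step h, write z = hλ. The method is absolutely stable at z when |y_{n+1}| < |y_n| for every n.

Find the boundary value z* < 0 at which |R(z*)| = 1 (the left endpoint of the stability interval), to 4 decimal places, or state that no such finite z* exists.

left endpoint -3.0769.

On y'=λy, z=hλ:
  k1=λy_n ⇒ h·k1=z·y_n;  k2=λ(1+5/8z)y_n ⇒ h·k2=z(1+5/8z)y_n
  y_{n+1}/y_n = 1 + 12/25z + 13/25z(1+5/8z) = 1 + z + 13/40z²
  Hence R(z) = 1 + z + 13/40z².

Find x<0 with |R(x)|<1.
x=-0.45: |R|=0.6158
R=1: x+13/40x²=0 ⇒ x=−40/13=-3.0769; min R=1−1/(4·13/40)=0.2308>−1
Confirm numerically:
  x=-2.301: |R|=0.41975 <1
  x=-2.168: |R|=0.35957 <1
  x=-1.752: |R|=0.24559 <1
  x=-3.280: |R|=1.21648 >1
  x=-3.258: |R|=1.19173 >1
  x=-3.160: |R|=1.08532 >1
Stable set (-3.0769, 0).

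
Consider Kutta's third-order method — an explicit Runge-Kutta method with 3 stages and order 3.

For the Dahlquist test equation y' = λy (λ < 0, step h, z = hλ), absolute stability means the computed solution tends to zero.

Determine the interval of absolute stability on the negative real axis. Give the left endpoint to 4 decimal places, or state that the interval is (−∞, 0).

With y'=λy (z=hλ):
  order 3, 3-stage ⇒ R(z)=1+z+z^2/2+z^3/6
  (e.g. R(-1.14)=0.26288, |R|=0.26288)

Need |R(x)|<1, x<0.
x=-1.14: |R|=0.2629
|R(-1.56)|=0.0241 |R(-1.42)|=0.1110 |R(-1.34)|=0.1568
Bisect:
  x_lo=-3.1430 |R|=2.3783  x_hi=-0.1612 |R|=0.8511
  mid=-1.65207 |R|=0.03891 →hi
  mid=-2.39751 |R|=0.82032 →hi
  mid=-2.77023 |R|=1.47635 →lo
  mid=-2.58387 |R|=1.12083 →lo
  mid=-2.49069 |R|=0.96410 →hi
  mid=-2.53728 |R|=1.04080 →lo
  mid=-2.51399 |R|=1.00204 →lo
  mid=-2.50234 |R|=0.98297 →hi
  ...
  [-2.51289,-2.51271] ⇒ x*=-2.5127
Stable set (-2.5127, 0).

z∈(-2.5127,0).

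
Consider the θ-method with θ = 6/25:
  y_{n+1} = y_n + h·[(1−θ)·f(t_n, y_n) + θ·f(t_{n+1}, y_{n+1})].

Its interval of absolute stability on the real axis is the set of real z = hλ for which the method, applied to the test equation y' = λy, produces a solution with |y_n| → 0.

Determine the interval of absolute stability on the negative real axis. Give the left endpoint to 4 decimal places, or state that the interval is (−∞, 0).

Test eqn y'=λy, z=hλ:
  y_{n+1} = y_n + z·[19/25·y_n + 6/25·y_{n+1}] ⇒ (1 − 6/25z)y_{n+1} = (1 + 19/25z)y_n
  Hence R(z) = (1 + 19/25z)/(1 − 6/25z).

Solve |R(x)|<1 on ℝ⁻.
x=-0.35: |R|=0.6771
R=−1: 1+19/25x = −1+6/25x ⇒ -13/25x=2 ⇒ x=2/(-13/25)=-3.8462
Confirm numerically:
  x=-3.708: |R|=0.96199 <1
  x=-2.658: |R|=0.62279 <1
  x=-1.749: |R|=0.23190 <1
  x=-1.556: |R|=0.13292 <1
  x=-4.383: |R|=1.13605 >1
  x=-4.256: |R|=1.10543 >1
  x=-3.937: |R|=1.02429 >1
So |R|<1 on (-3.8462, 0).

(-3.8462, 0).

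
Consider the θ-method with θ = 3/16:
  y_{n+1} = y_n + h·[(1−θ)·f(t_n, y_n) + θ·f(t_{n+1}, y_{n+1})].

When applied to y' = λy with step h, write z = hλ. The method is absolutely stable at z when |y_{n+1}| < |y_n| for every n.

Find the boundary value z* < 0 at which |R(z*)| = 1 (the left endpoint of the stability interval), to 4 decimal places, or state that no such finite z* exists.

On y'=λy, z=hλ:
  y_{n+1} = y_n + z·[13/16·y_n + 3/16·y_{n+1}] ⇒ (1 − 3/16z)y_{n+1} = (1 + 13/16z)y_n
  R(z) = (1 + 13/16z)/(1 − 3/16z).

Solve |R(x)|<1 on ℝ⁻.
x=-0.94: |R|=0.2009
R=−1: 1+13/16x = −1+3/16x ⇒ -5/8x=2 ⇒ x=2/(-5/8)=-3.2000
Confirm numerically:
  x=-2.338: |R|=0.62545 <1
  x=-2.105: |R|=0.50930 <1
  x=-1.921: |R|=0.41231 <1
  x=-3.592: |R|=1.14640 >1
  x=-3.274: |R|=1.02866 >1
So |R|<1 on (-3.2000, 0).

left endpoint -3.2000.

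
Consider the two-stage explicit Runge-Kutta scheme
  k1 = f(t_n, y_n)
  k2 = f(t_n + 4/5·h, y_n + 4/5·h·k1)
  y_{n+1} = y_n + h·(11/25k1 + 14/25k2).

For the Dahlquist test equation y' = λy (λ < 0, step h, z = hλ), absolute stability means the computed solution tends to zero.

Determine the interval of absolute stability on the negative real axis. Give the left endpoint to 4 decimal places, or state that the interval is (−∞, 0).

With y'=λy (z=hλ):
  k1=λy_n ⇒ h·k1=z·y_n;  k2=λ(1+4/5z)y_n ⇒ h·k2=z(1+4/5z)y_n
  y_{n+1}/y_n = 1 + 11/25z + 14/25z(1+4/5z) = 1 + z + 56/125z²
  R(z) = 1 + z + 56/125z².

Find x<0 with |R(x)|<1.
x=-0.71: |R|=0.5158
R=1: x+56/125x²=0 ⇒ x=−125/56=-2.2321; min R=1−1/(4·56/125)=0.4420>−1
Confirm numerically:
  x=-1.844: |R|=0.67935 <1
  x=-1.287: |R|=0.45505 <1
  x=-1.141: |R|=0.44224 <1
  x=-2.750: |R|=1.63800 >1
  x=-2.647: |R|=1.49196 >1
  x=-2.288: |R|=1.05725 >1
Interval (-2.2321, 0).

(-2.2321, 0).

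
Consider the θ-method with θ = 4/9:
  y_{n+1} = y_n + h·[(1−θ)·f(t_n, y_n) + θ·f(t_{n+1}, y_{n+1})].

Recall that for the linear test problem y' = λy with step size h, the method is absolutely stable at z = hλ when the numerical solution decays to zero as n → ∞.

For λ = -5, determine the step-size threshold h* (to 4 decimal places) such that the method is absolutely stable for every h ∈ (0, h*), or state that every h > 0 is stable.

Set f=λy, z=hλ:
  y_{n+1} = y_n + z·[5/9·y_n + 4/9·y_{n+1}] ⇒ (1 − 4/9z)y_{n+1} = (1 + 5/9z)y_n
  ⇒ R(z) = (1 + 5/9z)/(1 − 4/9z).

Boundary: |R(x)|=1, x<0.
x=-0.32: |R|=0.7198
R=−1: 1+5/9x = −1+4/9x ⇒ -1/9x=2 ⇒ x=2/(-1/9)=-18.0000
Confirm numerically:
  x=-17.203: |R|=0.98976 <1
  x=-15.376: |R|=0.96278 <1
  x=-14.905: |R|=0.95490 <1
  x=-18.282: |R|=1.00343 >1
  x=-18.202: |R|=1.00247 >1
  x=-18.027: |R|=1.00033 >1
Stable set (-18.0000, 0).

(-18.0000,0); λ=-5 ⇒ h* = (18)/5 = 3.6000.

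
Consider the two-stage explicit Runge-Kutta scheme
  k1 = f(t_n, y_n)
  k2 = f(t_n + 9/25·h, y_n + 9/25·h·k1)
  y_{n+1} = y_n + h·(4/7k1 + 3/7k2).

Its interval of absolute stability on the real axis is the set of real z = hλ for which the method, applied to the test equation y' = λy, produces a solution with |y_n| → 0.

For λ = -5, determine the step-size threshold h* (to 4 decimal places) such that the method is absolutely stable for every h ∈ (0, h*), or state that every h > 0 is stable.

On y'=λy, z=hλ:
  k1=λy_n ⇒ h·k1=z·y_n;  k2=λ(1+9/25z)y_n ⇒ h·k2=z(1+9/25z)y_n
  y_{n+1}/y_n = 1 + 4/7z + 3/7z(1+9/25z) = 1 + z + 27/175z²
  R(z) = 1 + z + 27/175z².

Solve |R(x)|<1 on ℝ⁻.
x=-0.47: |R|=0.5641
R=1: x+27/175x²=0 ⇒ x=−175/27=-6.4815; min R=1−1/(4·27/175)=-0.6204>−1
Confirm numerically:
  x=-6.155: |R|=0.68996 <1
  x=-4.302: |R|=0.44660 <1
  x=-2.713: |R|=0.57740 <1
  x=-7.064: |R|=1.63487 >1
  x=-6.954: |R|=1.50697 >1
  x=-6.918: |R|=1.46592 >1
Stable set (-6.4815, 0).

(-6.4815,0); λ=-5 ⇒ h* = (175/27)/5 = 1.2963.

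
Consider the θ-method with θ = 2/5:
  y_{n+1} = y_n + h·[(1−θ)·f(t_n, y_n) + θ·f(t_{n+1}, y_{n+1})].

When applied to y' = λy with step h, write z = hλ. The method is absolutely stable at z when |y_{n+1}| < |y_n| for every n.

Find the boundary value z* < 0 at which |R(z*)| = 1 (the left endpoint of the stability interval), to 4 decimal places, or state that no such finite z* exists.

Test eqn y'=λy, z=hλ:
  y_{n+1} = y_n + z·[3/5·y_n + 2/5·y_{n+1}] ⇒ (1 − 2/5z)y_{n+1} = (1 + 3/5z)y_n
  R(z) = (1 + 3/5z)/(1 − 2/5z).

Boundary: |R(x)|=1, x<0.
x=-1.24: |R|=0.1711
R=−1: 1+3/5x = −1+2/5x ⇒ -1/5x=2 ⇒ x=2/(-1/5)=-10.0000
Confirm numerically:
  x=-8.741: |R|=0.94400 <1
  x=-4.753: |R|=0.63829 <1
  x=-4.402: |R|=0.59447 <1
  x=-4.338: |R|=0.58599 <1
  x=-10.380: |R|=1.01475 >1
  x=-10.026: |R|=1.00104 >1
Interval (-10.0000, 0).

left endpoint -10.0000.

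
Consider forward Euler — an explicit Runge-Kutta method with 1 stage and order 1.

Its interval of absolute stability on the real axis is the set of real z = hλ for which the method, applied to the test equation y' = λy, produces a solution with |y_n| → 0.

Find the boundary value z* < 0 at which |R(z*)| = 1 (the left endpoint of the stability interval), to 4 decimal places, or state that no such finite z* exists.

With y'=λy (z=hλ):
  order 1, 1-stage ⇒ R(z)=1+z
  (e.g. R(-0.33)=0.67000, |R|=0.67000)

Need |R(x)|<1, x<0.
x=-0.33: |R|=0.6700
|R(-2.25)|=1.2500 |R(-2.21)|=1.2100 |R(-2.17)|=1.1700
Bisect:
  x_lo=-2.3813 |R|=1.3813  x_hi=-0.1455 |R|=0.8545
  mid=-1.26341 |R|=0.26341 →hi
  mid=-1.82238 |R|=0.82238 →hi
  mid=-2.10186 |R|=1.10186 →lo
  mid=-1.96212 |R|=0.96212 →hi
  mid=-2.03199 |R|=1.03199 →lo
  mid=-1.99706 |R|=0.99706 →hi
  mid=-2.01452 |R|=1.01452 →lo
  ...
  [-2.00006,-1.99992] ⇒ x*=-2.0000
Stable set (-2.0000, 0).

z* = -2.0000.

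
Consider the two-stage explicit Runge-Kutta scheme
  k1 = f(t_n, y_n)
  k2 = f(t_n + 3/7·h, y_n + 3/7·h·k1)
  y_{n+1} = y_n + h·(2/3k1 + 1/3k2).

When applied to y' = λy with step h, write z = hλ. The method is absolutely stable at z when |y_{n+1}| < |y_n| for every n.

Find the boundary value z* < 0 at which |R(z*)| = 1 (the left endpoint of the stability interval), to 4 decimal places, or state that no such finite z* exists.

On y'=λy, z=hλ:
  k1=λy_n ⇒ h·k1=z·y_n;  k2=λ(1+3/7z)y_n ⇒ h·k2=z(1+3/7z)y_n
  y_{n+1}/y_n = 1 + 2/3z + 1/3z(1+3/7z) = 1 + z + 1/7z²
  ⇒ R(z) = 1 + z + 1/7z².

Boundary: |R(x)|=1, x<0.
x=-0.54: |R|=0.5017
R=1: x+1/7x²=0 ⇒ x=−7=-7.0000; min R=1−1/(4·1/7)=-0.7500>−1
Confirm numerically:
  x=-4.325: |R|=0.65277 <1
  x=-4.006: |R|=0.71342 <1
  x=-3.514: |R|=0.74997 <1
  x=-7.418: |R|=1.44296 >1
  x=-7.263: |R|=1.27288 >1
Stable set (-7.0000, 0).

left endpoint -7.0000.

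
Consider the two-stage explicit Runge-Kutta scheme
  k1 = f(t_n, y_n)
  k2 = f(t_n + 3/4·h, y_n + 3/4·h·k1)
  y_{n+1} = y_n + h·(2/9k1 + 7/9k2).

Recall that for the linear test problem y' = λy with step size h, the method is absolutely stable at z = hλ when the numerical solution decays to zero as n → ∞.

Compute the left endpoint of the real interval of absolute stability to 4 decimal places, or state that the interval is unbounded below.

Test eqn y'=λy, z=hλ:
  k1=λy_n ⇒ h·k1=z·y_n;  k2=λ(1+3/4z)y_n ⇒ h·k2=z(1+3/4z)y_n
  y_{n+1}/y_n = 1 + 2/9z + 7/9z(1+3/4z) = 1 + z + 7/12z²
  Hence R(z) = 1 + z + 7/12z².

Need |R(x)|<1, x<0.
x=-1.33: |R|=0.7019
R=1: x+7/12x²=0 ⇒ x=−12/7=-1.7143; min R=1−1/(4·7/12)=0.5714>−1
Confirm numerically:
  x=-1.483: |R|=0.79992 <1
  x=-1.051: |R|=0.59335 <1
  x=-0.988: |R|=0.58142 <1
  x=-2.244: |R|=1.69340 >1
  x=-2.020: |R|=1.36023 >1
  x=-1.745: |R|=1.03126 >1
Interval (-1.7143, 0).

left endpoint -1.7143.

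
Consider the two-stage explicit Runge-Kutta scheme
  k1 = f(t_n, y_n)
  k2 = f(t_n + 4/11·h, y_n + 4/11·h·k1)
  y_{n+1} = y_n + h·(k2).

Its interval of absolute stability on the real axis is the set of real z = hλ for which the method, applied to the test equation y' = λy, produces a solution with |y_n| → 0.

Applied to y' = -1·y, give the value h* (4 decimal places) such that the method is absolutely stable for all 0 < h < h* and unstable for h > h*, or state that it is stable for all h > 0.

(-2.7500,0); λ=-1 ⇒ h* = (11/4)/1 = 2.7500.

With y'=λy (z=hλ):
  k1=λy_n ⇒ h·k1=z·y_n;  k2=λ(1+4/11z)y_n ⇒ h·k2=z(1+4/11z)y_n
  y_{n+1}/y_n = 1 + z(1+4/11z) = 1 + z + 4/11z²
  Hence R(z) = 1 + z + 4/11z².

Boundary: |R(x)|=1, x<0.
x=-1.44: |R|=0.3140
R=1: x+4/11x²=0 ⇒ x=−11/4=-2.7500; min R=1−1/(4·4/11)=0.3125>−1
Confirm numerically:
  x=-2.624: |R|=0.87977 <1
  x=-2.165: |R|=0.53945 <1
  x=-1.486: |R|=0.31698 <1
  x=-3.281: |R|=1.63353 >1
  x=-3.112: |R|=1.40965 >1
  x=-3.030: |R|=1.30851 >1
Interval (-2.7500, 0).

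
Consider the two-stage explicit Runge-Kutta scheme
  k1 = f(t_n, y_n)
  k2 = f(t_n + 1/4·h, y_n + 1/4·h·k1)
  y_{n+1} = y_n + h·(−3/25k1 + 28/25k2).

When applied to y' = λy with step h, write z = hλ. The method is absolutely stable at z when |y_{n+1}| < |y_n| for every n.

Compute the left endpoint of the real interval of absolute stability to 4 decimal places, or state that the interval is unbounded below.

z* = -3.5714.

Set f=λy, z=hλ:
  k1=λy_n ⇒ h·k1=z·y_n;  k2=λ(1+1/4z)y_n ⇒ h·k2=z(1+1/4z)y_n
  y_{n+1}/y_n = 1 − 3/25z + 28/25z(1+1/4z) = 1 + z + 7/25z²
  R(z) = 1 + z + 7/25z².

Need |R(x)|<1, x<0.
x=-1.79: |R|=0.1071
R=1: x+7/25x²=0 ⇒ x=−25/7=-3.5714; min R=1−1/(4·7/25)=0.1071>−1
Confirm numerically:
  x=-2.976: |R|=0.50384 <1
  x=-2.820: |R|=0.40667 <1
  x=-2.564: |R|=0.27675 <1
  x=-2.024: |R|=0.12304 <1
  x=-3.739: |R|=1.17543 >1
  x=-3.728: |R|=1.16344 >1
  x=-3.710: |R|=1.14395 >1
Interval (-3.5714, 0).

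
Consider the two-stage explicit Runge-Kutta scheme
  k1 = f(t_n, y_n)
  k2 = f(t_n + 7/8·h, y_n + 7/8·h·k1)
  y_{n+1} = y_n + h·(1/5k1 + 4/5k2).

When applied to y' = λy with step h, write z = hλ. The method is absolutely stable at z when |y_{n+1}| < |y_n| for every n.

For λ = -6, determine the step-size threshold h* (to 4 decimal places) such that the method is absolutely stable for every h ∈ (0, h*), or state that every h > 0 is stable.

(-1.4286,0); λ=-6 ⇒ h* = (10/7)/6 = 0.2381.

On y'=λy, z=hλ:
  k1=λy_n ⇒ h·k1=z·y_n;  k2=λ(1+7/8z)y_n ⇒ h·k2=z(1+7/8z)y_n
  y_{n+1}/y_n = 1 + 1/5z + 4/5z(1+7/8z) = 1 + z + 7/10z²
  Hence R(z) = 1 + z + 7/10z².

Solve |R(x)|<1 on ℝ⁻.
x=-1.36: |R|=0.9347
R=1: x+7/10x²=0 ⇒ x=−10/7=-1.4286; min R=1−1/(4·7/10)=0.6429>−1
Confirm numerically:
  x=-1.286: |R|=0.87166 <1
  x=-1.007: |R|=0.70283 <1
  x=-0.838: |R|=0.65357 <1
  x=-0.833: |R|=0.65272 <1
  x=-1.781: |R|=1.43937 >1
  x=-1.657: |R|=1.26495 >1
Stable set (-1.4286, 0).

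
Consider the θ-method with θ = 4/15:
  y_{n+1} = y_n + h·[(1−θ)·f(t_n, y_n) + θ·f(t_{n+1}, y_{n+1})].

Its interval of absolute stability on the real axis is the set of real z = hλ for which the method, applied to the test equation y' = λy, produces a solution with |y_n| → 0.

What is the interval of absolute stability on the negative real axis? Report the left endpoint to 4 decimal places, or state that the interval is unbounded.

Test eqn y'=λy, z=hλ:
  y_{n+1} = y_n + z·[11/15·y_n + 4/15·y_{n+1}] ⇒ (1 − 4/15z)y_{n+1} = (1 + 11/15z)y_n
  so R(z) = (1 + 11/15z)/(1 − 4/15z).

Solve |R(x)|<1 on ℝ⁻.
x=-1.67: |R|=0.1554
R=−1: 1+11/15x = −1+4/15x ⇒ -7/15x=2 ⇒ x=2/(-7/15)=-4.2857
Confirm numerically:
  x=-3.798: |R|=0.88692 <1
  x=-3.659: |R|=0.85197 <1
  x=-2.720: |R|=0.57651 <1
  x=-4.750: |R|=1.09559 >1
  x=-4.652: |R|=1.07629 >1
  x=-4.518: |R|=1.04917 >1
Stable set (-4.2857, 0).

z∈(-4.2857,0).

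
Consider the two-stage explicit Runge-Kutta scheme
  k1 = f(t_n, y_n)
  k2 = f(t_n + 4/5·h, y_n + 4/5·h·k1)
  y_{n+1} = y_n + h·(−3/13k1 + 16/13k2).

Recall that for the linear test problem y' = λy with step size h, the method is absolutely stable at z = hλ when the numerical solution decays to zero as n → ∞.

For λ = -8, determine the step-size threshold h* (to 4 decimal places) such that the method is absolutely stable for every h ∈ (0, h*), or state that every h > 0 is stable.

(-1.0156,0); λ=-8 ⇒ h* = (65/64)/8 = 0.1270.

Set f=λy, z=hλ:
  k1=λy_n ⇒ h·k1=z·y_n;  k2=λ(1+4/5z)y_n ⇒ h·k2=z(1+4/5z)y_n
  y_{n+1}/y_n = 1 − 3/13z + 16/13z(1+4/5z) = 1 + z + 64/65z²
  ⇒ R(z) = 1 + z + 64/65z².

Find x<0 with |R(x)|<1.
x=-1.66: |R|=2.0532
R=1: x+64/65x²=0 ⇒ x=−65/64=-1.0156; min R=1−1/(4·64/65)=0.7461>−1
Confirm numerically:
  x=-0.914: |R|=0.90854 <1
  x=-0.716: |R|=0.78877 <1
  x=-0.702: |R|=0.78322 <1
  x=-0.594: |R|=0.75341 <1
  x=-1.591: |R|=1.90134 >1
  x=-1.551: |R|=1.81759 >1
  x=-1.045: |R|=1.03022 >1
Stable set (-1.0156, 0).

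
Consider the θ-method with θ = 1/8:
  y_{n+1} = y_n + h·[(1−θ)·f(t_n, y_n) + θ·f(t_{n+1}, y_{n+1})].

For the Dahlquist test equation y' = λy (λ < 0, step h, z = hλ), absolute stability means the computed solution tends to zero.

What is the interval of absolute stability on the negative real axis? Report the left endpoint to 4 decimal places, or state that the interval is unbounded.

(-2.6667, 0).

Set f=λy, z=hλ:
  y_{n+1} = y_n + z·[7/8·y_n + 1/8·y_{n+1}] ⇒ (1 − 1/8z)y_{n+1} = (1 + 7/8z)y_n
  ⇒ R(z) = (1 + 7/8z)/(1 − 1/8z).

Boundary: |R(x)|=1, x<0.
x=-0.4: |R|=0.6190
R=−1: 1+7/8x = −1+1/8x ⇒ -3/4x=2 ⇒ x=2/(-3/4)=-2.6667
Confirm numerically:
  x=-2.106: |R|=0.66713 <1
  x=-1.482: |R|=0.25037 <1
  x=-1.358: |R|=0.16093 <1
  x=-3.002: |R|=1.18288 >1
  x=-2.931: |R|=1.14509 >1
So |R|<1 on (-2.6667, 0).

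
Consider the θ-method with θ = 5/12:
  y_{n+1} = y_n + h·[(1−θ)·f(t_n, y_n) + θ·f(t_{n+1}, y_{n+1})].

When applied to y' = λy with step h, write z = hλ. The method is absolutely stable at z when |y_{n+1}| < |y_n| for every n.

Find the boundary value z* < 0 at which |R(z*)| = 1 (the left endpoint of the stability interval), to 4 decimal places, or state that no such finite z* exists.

z* = -12.0000.

Test eqn y'=λy, z=hλ:
  y_{n+1} = y_n + z·[7/12·y_n + 5/12·y_{n+1}] ⇒ (1 − 5/12z)y_{n+1} = (1 + 7/12z)y_n
  so R(z) = (1 + 7/12z)/(1 − 5/12z).

Solve |R(x)|<1 on ℝ⁻.
x=-1.35: |R|=0.1360
R=−1: 1+7/12x = −1+5/12x ⇒ -1/6x=2 ⇒ x=2/(-1/6)=-12.0000
Confirm numerically:
  x=-11.431: |R|=0.98354 <1
  x=-9.932: |R|=0.93292 <1
  x=-9.840: |R|=0.92941 <1
  x=-8.564: |R|=0.87464 <1
  x=-12.556: |R|=1.01487 >1
  x=-12.496: |R|=1.01332 >1
  x=-12.440: |R|=1.01186 >1
Stable set (-12.0000, 0).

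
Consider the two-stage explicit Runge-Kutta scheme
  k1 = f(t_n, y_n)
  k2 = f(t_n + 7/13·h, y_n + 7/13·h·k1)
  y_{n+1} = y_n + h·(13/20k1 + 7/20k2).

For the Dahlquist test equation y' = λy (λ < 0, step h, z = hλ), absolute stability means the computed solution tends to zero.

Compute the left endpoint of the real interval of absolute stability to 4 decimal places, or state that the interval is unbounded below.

With y'=λy (z=hλ):
  k1=λy_n ⇒ h·k1=z·y_n;  k2=λ(1+7/13z)y_n ⇒ h·k2=z(1+7/13z)y_n
  y_{n+1}/y_n = 1 + 13/20z + 7/20z(1+7/13z) = 1 + z + 49/260z²
  so R(z) = 1 + z + 49/260z².

Boundary: |R(x)|=1, x<0.
x=-0.98: |R|=0.2010
R=1: x+49/260x²=0 ⇒ x=−260/49=-5.3061; min R=1−1/(4·49/260)=-0.3265>−1
Confirm numerically:
  x=-5.217: |R|=0.91237 <1
  x=-4.232: |R|=0.14331 <1
  x=-3.307: |R|=0.24594 <1
  x=-2.275: |R|=0.29959 <1
  x=-5.842: |R|=1.59000 >1
  x=-5.617: |R|=1.32909 >1
Stable set (-5.3061, 0).

left endpoint -5.3061.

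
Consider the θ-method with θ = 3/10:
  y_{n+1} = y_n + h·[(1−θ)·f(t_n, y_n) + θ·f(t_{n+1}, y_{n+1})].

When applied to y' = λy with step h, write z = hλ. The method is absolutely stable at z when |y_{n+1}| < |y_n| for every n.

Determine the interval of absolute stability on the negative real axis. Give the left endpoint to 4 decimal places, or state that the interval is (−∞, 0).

On y'=λy, z=hλ:
  y_{n+1} = y_n + z·[7/10·y_n + 3/10·y_{n+1}] ⇒ (1 − 3/10z)y_{n+1} = (1 + 7/10z)y_n
  Hence R(z) = (1 + 7/10z)/(1 − 3/10z).

Find x<0 with |R(x)|<1.
x=-0.67: |R|=0.4421
R=−1: 1+7/10x = −1+3/10x ⇒ -2/5x=2 ⇒ x=2/(-2/5)=-5.0000
Confirm numerically:
  x=-3.673: |R|=0.74747 <1
  x=-3.112: |R|=0.60943 <1
  x=-2.626: |R|=0.46884 <1
  x=-2.114: |R|=0.29360 <1
  x=-5.529: |R|=1.07959 >1
  x=-5.191: |R|=1.02988 >1
  x=-5.021: |R|=1.00335 >1
Stable set (-5.0000, 0).

z∈(-5.0000,0).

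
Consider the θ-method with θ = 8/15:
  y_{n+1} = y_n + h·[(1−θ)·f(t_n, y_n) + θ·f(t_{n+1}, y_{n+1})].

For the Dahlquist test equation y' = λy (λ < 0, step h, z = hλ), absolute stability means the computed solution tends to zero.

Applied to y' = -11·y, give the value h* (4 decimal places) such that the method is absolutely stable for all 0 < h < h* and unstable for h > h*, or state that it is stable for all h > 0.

unbounded; (−∞, 0). Any h>0 works for λ=-11.

With y'=λy (z=hλ):
  y_{n+1} = y_n + z·[7/15·y_n + 8/15·y_{n+1}] ⇒ (1 − 8/15z)y_{n+1} = (1 + 7/15z)y_n
  so R(z) = (1 + 7/15z)/(1 − 8/15z).

Solve |R(x)|<1 on ℝ⁻.
x=-0.47: |R|=0.6242
x=-2: |R|=0.0323
x=-10: |R|=0.5789
x=-100: |R|=0.8405
θ=8/15≥1/2 ⇒ |1+7/15x|<|1−8/15x| ∀x<0 ⇒ unbounded interval.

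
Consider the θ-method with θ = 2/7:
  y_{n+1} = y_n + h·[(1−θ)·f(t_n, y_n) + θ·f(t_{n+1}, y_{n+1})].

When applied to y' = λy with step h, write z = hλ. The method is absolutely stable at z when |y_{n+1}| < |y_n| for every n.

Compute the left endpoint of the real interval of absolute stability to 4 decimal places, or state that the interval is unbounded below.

z* = -4.6667.

Set f=λy, z=hλ:
  y_{n+1} = y_n + z·[5/7·y_n + 2/7·y_{n+1}] ⇒ (1 − 2/7z)y_{n+1} = (1 + 5/7z)y_n
  R(z) = (1 + 5/7z)/(1 − 2/7z).

Need |R(x)|<1, x<0.
x=-0.97: |R|=0.2405
R=−1: 1+5/7x = −1+2/7x ⇒ -3/7x=2 ⇒ x=2/(-3/7)=-4.6667
Confirm numerically:
  x=-4.239: |R|=0.91711 <1
  x=-3.875: |R|=0.83898 <1
  x=-2.009: |R|=0.27637 <1
  x=-1.986: |R|=0.26704 <1
  x=-5.164: |R|=1.08610 >1
  x=-5.131: |R|=1.08070 >1
  x=-4.790: |R|=1.02232 >1
Interval (-4.6667, 0).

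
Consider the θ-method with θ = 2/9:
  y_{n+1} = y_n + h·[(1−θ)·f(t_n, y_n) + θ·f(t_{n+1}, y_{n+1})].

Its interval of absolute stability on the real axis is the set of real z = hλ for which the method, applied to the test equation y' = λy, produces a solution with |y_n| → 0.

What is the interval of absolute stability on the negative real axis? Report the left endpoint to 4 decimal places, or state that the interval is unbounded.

(-3.6000, 0).

Test eqn y'=λy, z=hλ:
  y_{n+1} = y_n + z·[7/9·y_n + 2/9·y_{n+1}] ⇒ (1 − 2/9z)y_{n+1} = (1 + 7/9z)y_n
  so R(z) = (1 + 7/9z)/(1 − 2/9z).

Need |R(x)|<1, x<0.
x=-0.54: |R|=0.5179
R=−1: 1+7/9x = −1+2/9x ⇒ -5/9x=2 ⇒ x=2/(-5/9)=-3.6000
Confirm numerically:
  x=-3.085: |R|=0.83026 <1
  x=-2.915: |R|=0.76905 <1
  x=-2.287: |R|=0.51635 <1
  x=-1.652: |R|=0.20839 <1
  x=-3.917: |R|=1.09415 >1
  x=-3.883: |R|=1.08440 >1
  x=-3.824: |R|=1.06728 >1
Interval (-3.6000, 0).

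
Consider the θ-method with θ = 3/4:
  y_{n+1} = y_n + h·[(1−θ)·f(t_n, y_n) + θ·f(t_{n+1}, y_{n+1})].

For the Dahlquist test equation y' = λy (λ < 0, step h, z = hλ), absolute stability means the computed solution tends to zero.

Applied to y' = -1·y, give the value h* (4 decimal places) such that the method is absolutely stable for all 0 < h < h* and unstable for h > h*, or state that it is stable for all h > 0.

(−∞, 0) — no finite endpoint. Any h>0 works for λ=-1.

Test eqn y'=λy, z=hλ:
  y_{n+1} = y_n + z·[1/4·y_n + 3/4·y_{n+1}] ⇒ (1 − 3/4z)y_{n+1} = (1 + 1/4z)y_n
  so R(z) = (1 + 1/4z)/(1 − 3/4z).

Boundary: |R(x)|=1, x<0.
x=-1.14: |R|=0.3854
x=-2: |R|=0.2000
x=-10: |R|=0.1765
x=-100: |R|=0.3158
θ=3/4≥1/2 ⇒ |1+1/4x|<|1−3/4x| ∀x<0 ⇒ unbounded interval.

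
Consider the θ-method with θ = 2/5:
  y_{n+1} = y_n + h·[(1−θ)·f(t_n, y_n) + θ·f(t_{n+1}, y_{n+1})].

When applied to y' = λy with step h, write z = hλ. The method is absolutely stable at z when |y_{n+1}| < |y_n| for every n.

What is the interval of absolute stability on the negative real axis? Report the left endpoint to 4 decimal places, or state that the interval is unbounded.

With y'=λy (z=hλ):
  y_{n+1} = y_n + z·[3/5·y_n + 2/5·y_{n+1}] ⇒ (1 − 2/5z)y_{n+1} = (1 + 3/5z)y_n
  R(z) = (1 + 3/5z)/(1 − 2/5z).

Find x<0 with |R(x)|<1.
x=-1.5: |R|=0.0625
R=−1: 1+3/5x = −1+2/5x ⇒ -1/5x=2 ⇒ x=2/(-1/5)=-10.0000
Confirm numerically:
  x=-4.767: |R|=0.63995 <1
  x=-4.458: |R|=0.60175 <1
  x=-4.323: |R|=0.58398 <1
  x=-10.398: |R|=1.01543 >1
  x=-10.279: |R|=1.01092 >1
  x=-10.083: |R|=1.00330 >1
So |R|<1 on (-10.0000, 0).

(-10.0000, 0).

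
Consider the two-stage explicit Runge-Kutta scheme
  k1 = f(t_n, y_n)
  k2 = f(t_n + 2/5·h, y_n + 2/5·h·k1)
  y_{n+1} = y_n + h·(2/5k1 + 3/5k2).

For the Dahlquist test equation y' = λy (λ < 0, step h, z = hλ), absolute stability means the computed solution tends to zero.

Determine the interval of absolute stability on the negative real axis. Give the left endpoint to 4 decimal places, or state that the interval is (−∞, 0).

On y'=λy, z=hλ:
  k1=λy_n ⇒ h·k1=z·y_n;  k2=λ(1+2/5z)y_n ⇒ h·k2=z(1+2/5z)y_n
  y_{n+1}/y_n = 1 + 2/5z + 3/5z(1+2/5z) = 1 + z + 6/25z²
  ⇒ R(z) = 1 + z + 6/25z².

Find x<0 with |R(x)|<1.
x=-0.57: |R|=0.5080
R=1: x+6/25x²=0 ⇒ x=−25/6=-4.1667; min R=1−1/(4·6/25)=-0.0417>−1
Confirm numerically:
  x=-3.555: |R|=0.47813 <1
  x=-2.831: |R|=0.09249 <1
  x=-2.759: |R|=0.06790 <1
  x=-1.680: |R|=0.00262 <1
  x=-4.470: |R|=1.32542 >1
  x=-4.353: |R|=1.19467 >1
  x=-4.285: |R|=1.12169 >1
Interval (-4.1667, 0).

z∈(-4.1667,0).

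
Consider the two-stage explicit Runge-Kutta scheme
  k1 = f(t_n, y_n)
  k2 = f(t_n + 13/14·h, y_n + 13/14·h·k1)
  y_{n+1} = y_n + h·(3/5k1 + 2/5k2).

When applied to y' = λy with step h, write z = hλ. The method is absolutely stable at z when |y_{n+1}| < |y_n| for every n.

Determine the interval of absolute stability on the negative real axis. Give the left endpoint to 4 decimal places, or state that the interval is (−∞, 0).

(-2.6923, 0).

With y'=λy (z=hλ):
  k1=λy_n ⇒ h·k1=z·y_n;  k2=λ(1+13/14z)y_n ⇒ h·k2=z(1+13/14z)y_n
  y_{n+1}/y_n = 1 + 3/5z + 2/5z(1+13/14z) = 1 + z + 13/35z²
  so R(z) = 1 + z + 13/35z².

Need |R(x)|<1, x<0.
x=-0.34: |R|=0.7029
R=1: x+13/35x²=0 ⇒ x=−35/13=-2.6923; min R=1−1/(4·13/35)=0.3269>−1
Confirm numerically:
  x=-2.228: |R|=0.61577 <1
  x=-2.111: |R|=0.54420 <1
  x=-1.870: |R|=0.42885 <1
  x=-1.653: |R|=0.36189 <1
  x=-3.276: |R|=1.71024 >1
  x=-3.103: |R|=1.47334 >1
  x=-2.723: |R|=1.03104 >1
So |R|<1 on (-2.6923, 0).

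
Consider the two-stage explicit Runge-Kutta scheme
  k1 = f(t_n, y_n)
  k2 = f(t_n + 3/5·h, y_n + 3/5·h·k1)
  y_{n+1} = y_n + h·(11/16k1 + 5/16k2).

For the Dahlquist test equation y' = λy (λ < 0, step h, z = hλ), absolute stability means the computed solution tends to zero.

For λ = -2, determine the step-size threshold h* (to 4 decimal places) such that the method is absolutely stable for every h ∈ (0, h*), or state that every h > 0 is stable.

(-5.3333,0); λ=-2 ⇒ h* = (16/3)/2 = 2.6667.

Test eqn y'=λy, z=hλ:
  k1=λy_n ⇒ h·k1=z·y_n;  k2=λ(1+3/5z)y_n ⇒ h·k2=z(1+3/5z)y_n
  y_{n+1}/y_n = 1 + 11/16z + 5/16z(1+3/5z) = 1 + z + 3/16z²
  R(z) = 1 + z + 3/16z².

Solve |R(x)|<1 on ℝ⁻.
x=-1.51: |R|=0.0825
R=1: x+3/16x²=0 ⇒ x=−16/3=-5.3333; min R=1−1/(4·3/16)=-0.3333>−1
Confirm numerically:
  x=-4.729: |R|=0.46415 <1
  x=-4.267: |R|=0.14687 <1
  x=-2.485: |R|=0.32715 <1
  x=-5.605: |R|=1.28550 >1
  x=-5.509: |R|=1.18145 >1
Stable set (-5.3333, 0).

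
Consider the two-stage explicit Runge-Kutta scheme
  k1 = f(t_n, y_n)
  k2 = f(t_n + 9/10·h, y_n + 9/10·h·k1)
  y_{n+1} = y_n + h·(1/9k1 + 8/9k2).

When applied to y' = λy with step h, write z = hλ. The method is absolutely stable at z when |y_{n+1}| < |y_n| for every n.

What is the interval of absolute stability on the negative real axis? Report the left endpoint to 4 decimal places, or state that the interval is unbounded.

z∈(-1.2500,0).

Set f=λy, z=hλ:
  k1=λy_n ⇒ h·k1=z·y_n;  k2=λ(1+9/10z)y_n ⇒ h·k2=z(1+9/10z)y_n
  y_{n+1}/y_n = 1 + 1/9z + 8/9z(1+9/10z) = 1 + z + 4/5z²
  R(z) = 1 + z + 4/5z².

Boundary: |R(x)|=1, x<0.
x=-0.41: |R|=0.7245
R=1: x+4/5x²=0 ⇒ x=−5/4=-1.2500; min R=1−1/(4·4/5)=0.6875>−1
Confirm numerically:
  x=-1.219: |R|=0.96977 <1
  x=-1.133: |R|=0.89395 <1
  x=-0.532: |R|=0.69442 <1
  x=-1.543: |R|=1.36168 >1
  x=-1.472: |R|=1.26143 >1
  x=-1.449: |R|=1.23068 >1
Stable set (-1.2500, 0).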